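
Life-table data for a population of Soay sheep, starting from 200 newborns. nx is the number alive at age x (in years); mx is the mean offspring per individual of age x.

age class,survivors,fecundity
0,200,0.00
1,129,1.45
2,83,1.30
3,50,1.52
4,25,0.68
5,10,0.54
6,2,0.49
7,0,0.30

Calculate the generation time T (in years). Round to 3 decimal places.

1.856

lx = nx/n0 = nx/200: 1, 0.645, 0.415, 0.25, 0.125, 0.05, 0.01, 0
lx·mx: 0, 0.93525, 0.5395, 0.38, 0.085, 0.027, 0.0049, 0 → R0 = 1.97165
x·lx·mx: 0, 0.93525, 1.079, 1.14, 0.34, 0.135, 0.0294, 0 → Σ = 3.65865
T = 3.65865 / 1.97165 = 1.855629… → 1.856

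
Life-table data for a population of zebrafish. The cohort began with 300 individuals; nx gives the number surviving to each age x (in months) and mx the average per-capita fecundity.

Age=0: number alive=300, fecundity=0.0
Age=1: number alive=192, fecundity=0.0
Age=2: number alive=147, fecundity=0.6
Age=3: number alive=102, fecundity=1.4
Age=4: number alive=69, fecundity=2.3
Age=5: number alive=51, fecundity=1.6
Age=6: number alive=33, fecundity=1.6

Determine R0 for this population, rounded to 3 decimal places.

lx = nx/n0 = nx/300: 1, 0.64, 0.49, 0.34, 0.23, 0.17, 0.11
lx·mx by age: 0, 0, 0.294, 0.476, 0.529, 0.272, 0.176
R0 = Σ lx·mx = 1.747 → 1.747

1.747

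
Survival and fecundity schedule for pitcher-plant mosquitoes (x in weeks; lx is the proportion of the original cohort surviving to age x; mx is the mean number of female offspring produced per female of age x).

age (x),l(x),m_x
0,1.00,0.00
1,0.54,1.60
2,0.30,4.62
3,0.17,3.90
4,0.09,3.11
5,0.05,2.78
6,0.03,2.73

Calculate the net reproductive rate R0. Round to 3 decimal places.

3.414

lx·mx by age: 0, 0.864, 1.386, 0.663, 0.2799, 0.139, 0.0819
R0 = Σ lx·mx = 3.4138 → 3.414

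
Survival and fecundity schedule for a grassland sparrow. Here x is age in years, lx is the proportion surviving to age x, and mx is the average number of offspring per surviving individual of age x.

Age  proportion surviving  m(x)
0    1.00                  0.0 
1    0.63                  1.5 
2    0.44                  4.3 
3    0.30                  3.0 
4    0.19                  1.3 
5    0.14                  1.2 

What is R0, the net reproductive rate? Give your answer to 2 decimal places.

lx·mx by age: 0, 0.945, 1.892, 0.9, 0.247, 0.168
R0 = Σ lx·mx = 4.152 → 4.15

4.15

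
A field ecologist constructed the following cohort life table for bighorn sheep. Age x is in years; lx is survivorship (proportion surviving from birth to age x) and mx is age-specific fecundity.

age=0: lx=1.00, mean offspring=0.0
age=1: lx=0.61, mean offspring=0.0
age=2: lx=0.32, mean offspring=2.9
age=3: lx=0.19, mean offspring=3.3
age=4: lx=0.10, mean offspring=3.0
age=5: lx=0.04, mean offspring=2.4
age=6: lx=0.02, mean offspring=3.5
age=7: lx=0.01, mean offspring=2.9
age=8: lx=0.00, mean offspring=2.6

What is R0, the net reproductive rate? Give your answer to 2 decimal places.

lx·mx by age: 0, 0, 0.928, 0.627, 0.3, 0.096, 0.07, 0.029, 0
R0 = Σ lx·mx = 2.05 → 2.05

2.05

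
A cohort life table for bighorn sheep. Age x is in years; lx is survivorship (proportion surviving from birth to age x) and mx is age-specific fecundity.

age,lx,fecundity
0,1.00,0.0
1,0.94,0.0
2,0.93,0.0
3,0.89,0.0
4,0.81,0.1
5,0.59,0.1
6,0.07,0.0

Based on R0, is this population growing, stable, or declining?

R0 = Σ lx·mx = 0 + 0 + 0 + 0 + 0.081 + 0.059 + 0 = 0.14
R0 < 1, so the population is declining.

declining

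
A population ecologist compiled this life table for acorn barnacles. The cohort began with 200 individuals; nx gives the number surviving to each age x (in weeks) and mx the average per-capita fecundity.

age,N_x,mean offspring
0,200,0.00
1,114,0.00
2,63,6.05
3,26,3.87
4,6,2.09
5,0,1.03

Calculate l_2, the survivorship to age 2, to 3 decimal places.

0.315

l_2 = n_2/n_0 = 63/200 = 0.315 → 0.315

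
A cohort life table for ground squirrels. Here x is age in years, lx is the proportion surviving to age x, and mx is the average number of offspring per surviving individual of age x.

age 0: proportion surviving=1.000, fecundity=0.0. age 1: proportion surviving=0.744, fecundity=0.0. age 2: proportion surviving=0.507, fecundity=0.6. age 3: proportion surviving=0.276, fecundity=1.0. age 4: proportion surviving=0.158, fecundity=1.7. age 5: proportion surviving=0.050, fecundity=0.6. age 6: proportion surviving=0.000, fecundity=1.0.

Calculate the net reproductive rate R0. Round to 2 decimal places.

0.88

lx·mx by age: 0, 0, 0.3042, 0.276, 0.2686, 0.03, 0
R0 = Σ lx·mx = 0.8788 → 0.88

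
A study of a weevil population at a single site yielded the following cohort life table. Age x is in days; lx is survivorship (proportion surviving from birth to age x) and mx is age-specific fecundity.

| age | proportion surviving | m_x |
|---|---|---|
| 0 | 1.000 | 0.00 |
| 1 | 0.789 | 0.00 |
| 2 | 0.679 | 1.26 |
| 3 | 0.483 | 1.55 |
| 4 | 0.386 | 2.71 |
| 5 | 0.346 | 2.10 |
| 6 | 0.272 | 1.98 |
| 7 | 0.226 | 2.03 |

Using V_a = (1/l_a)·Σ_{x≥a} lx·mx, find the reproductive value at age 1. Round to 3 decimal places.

5.544

lx·mx for x ≥ 1: 0, 0.85554, 0.74865, 1.04606, 0.7266, 0.53856, 0.45878 → sum = 4.37419
V_1 = 4.37419 / l_1 = 4.37419 / 0.789 = 5.543967… → 5.544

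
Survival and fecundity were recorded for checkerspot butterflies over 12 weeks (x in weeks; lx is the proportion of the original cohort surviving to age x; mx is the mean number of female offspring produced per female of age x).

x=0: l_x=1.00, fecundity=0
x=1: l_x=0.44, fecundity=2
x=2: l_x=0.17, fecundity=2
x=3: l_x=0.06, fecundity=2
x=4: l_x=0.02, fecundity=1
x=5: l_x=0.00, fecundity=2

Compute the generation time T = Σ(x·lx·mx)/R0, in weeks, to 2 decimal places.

lx·mx: 0, 0.88, 0.34, 0.12, 0.02, 0 → R0 = 1.36
x·lx·mx: 0, 0.88, 0.68, 0.36, 0.08, 0 → Σ = 2
T = 2 / 1.36 = 1.470588… → 1.47

1.47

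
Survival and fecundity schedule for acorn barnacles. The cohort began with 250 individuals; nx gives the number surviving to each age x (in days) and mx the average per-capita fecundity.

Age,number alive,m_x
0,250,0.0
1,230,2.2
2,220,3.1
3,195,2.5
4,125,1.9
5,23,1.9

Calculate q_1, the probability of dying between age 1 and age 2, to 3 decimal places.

lx = nx/n0 = nx/250: 1, 0.92, 0.88, 0.78, 0.5, 0.092
q_1 = (l_1 − l_2) / l_1 = (0.92 − 0.88) / 0.92
     = 0.04 / 0.92 = 0.043478… → 0.043

0.043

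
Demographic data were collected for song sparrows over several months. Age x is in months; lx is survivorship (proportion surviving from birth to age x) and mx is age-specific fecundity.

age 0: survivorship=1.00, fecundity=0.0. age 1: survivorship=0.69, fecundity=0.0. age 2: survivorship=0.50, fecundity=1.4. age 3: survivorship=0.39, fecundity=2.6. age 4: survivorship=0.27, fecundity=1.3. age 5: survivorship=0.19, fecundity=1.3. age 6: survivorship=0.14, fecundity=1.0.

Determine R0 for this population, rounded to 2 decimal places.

2.45

lx·mx by age: 0, 0, 0.7, 1.014, 0.351, 0.247, 0.14
R0 = Σ lx·mx = 2.452 → 2.45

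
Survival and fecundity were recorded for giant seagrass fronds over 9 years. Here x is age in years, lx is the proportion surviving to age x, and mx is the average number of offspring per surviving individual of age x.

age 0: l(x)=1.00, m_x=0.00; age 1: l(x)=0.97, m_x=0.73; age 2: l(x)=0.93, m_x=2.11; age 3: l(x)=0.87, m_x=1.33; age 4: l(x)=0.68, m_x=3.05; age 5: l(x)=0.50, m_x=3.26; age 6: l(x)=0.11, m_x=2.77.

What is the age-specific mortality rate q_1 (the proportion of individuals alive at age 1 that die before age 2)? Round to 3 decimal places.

q_1 = (l_1 − l_2) / l_1 = (0.97 − 0.93) / 0.97
     = 0.04 / 0.97 = 0.041237… → 0.041

0.041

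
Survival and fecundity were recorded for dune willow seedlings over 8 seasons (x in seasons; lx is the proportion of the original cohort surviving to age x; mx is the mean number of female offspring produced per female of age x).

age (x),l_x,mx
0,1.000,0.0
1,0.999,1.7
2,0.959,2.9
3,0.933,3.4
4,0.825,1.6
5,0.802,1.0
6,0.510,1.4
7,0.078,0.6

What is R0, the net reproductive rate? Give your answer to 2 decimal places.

lx·mx by age: 0, 1.6983, 2.7811, 3.1722, 1.32, 0.802, 0.714, 0.0468
R0 = Σ lx·mx = 10.5344 → 10.53

10.53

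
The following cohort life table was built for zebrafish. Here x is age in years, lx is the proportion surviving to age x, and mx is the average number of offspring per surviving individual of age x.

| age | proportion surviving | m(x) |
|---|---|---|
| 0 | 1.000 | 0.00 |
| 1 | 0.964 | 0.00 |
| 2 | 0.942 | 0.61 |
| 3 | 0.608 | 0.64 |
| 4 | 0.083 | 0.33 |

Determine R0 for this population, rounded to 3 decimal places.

lx·mx by age: 0, 0, 0.57462, 0.38912, 0.02739
R0 = Σ lx·mx = 0.99113 → 0.991

0.991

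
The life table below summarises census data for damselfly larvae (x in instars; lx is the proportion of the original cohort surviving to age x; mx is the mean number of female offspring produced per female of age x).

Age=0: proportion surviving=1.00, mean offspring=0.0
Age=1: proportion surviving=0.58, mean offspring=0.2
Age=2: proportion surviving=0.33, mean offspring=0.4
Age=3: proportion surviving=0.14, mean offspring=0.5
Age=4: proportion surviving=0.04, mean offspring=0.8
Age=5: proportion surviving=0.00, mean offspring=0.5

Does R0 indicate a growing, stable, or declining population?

R0 = Σ lx·mx = 0 + 0.116 + 0.132 + 0.07 + 0.032 + 0 = 0.35
R0 < 1, so the population is declining.

declining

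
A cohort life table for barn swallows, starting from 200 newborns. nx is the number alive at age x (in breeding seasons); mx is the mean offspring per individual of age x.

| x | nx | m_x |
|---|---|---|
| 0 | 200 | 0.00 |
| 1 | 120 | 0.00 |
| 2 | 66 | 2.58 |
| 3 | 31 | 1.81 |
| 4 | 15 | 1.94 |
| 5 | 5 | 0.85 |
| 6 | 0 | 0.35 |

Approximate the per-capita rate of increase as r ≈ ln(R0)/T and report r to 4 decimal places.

0.1050

lx = nx/n0 = nx/200: 1, 0.6, 0.33, 0.155, 0.075, 0.025, 0
R0 = Σ lx·mx = 0 + 0 + 0.8514 + 0.28055 + 0.1455 + 0.02125 + 0 = 1.2987
Σ x·lx·mx = 3.2327; T = 3.2327/1.2987 = 2.48918…
r ≈ ln(R0)/T = ln(1.2987)/2.48918… = 0.105… → 0.1050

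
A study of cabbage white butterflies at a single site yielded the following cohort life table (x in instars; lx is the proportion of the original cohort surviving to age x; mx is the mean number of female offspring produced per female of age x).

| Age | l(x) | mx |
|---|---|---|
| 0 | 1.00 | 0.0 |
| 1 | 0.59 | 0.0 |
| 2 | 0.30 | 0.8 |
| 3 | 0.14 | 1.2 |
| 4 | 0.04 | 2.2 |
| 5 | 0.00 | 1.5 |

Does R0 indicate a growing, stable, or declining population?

declining

R0 = Σ lx·mx = 0 + 0 + 0.24 + 0.168 + 0.088 + 0 = 0.496
R0 < 1, so the population is declining.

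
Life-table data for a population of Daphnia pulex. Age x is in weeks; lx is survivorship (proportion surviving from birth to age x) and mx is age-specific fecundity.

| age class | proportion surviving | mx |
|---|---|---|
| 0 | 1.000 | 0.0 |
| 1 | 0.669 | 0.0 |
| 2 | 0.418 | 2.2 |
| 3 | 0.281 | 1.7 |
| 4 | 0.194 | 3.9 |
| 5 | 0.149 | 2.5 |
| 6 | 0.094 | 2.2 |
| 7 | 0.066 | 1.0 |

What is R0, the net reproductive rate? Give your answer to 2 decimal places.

2.80

lx·mx by age: 0, 0, 0.9196, 0.4777, 0.7566, 0.3725, 0.2068, 0.066
R0 = Σ lx·mx = 2.7992 → 2.80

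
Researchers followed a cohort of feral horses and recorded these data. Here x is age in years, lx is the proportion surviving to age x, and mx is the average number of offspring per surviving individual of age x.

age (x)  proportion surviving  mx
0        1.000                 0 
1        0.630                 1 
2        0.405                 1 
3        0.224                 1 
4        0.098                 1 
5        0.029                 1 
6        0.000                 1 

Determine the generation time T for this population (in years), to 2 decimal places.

1.91

lx·mx: 0, 0.63, 0.405, 0.224, 0.098, 0.029, 0 → R0 = 1.386
x·lx·mx: 0, 0.63, 0.81, 0.672, 0.392, 0.145, 0 → Σ = 2.649
T = 2.649 / 1.386 = 1.911255… → 1.91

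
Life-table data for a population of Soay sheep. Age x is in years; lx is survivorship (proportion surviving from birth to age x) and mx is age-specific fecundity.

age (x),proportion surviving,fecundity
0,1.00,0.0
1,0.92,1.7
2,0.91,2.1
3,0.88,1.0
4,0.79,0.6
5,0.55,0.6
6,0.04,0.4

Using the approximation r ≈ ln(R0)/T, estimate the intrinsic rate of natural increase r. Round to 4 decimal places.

0.7291

R0 = Σ lx·mx = 0 + 1.564 + 1.911 + 0.88 + 0.474 + 0.33 + 0.016 = 5.175
Σ x·lx·mx = 11.668; T = 11.668/5.175 = 2.25469…
r ≈ ln(R0)/T = ln(5.175)/2.25469… = 0.729077… → 0.7291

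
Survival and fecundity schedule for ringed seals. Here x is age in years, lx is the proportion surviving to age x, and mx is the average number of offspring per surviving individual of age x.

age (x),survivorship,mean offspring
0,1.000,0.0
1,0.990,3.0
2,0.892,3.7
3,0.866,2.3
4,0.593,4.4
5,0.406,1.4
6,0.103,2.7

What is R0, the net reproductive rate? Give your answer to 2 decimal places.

lx·mx by age: 0, 2.97, 3.3004, 1.9918, 2.6092, 0.5684, 0.2781
R0 = Σ lx·mx = 11.7179 → 11.72

11.72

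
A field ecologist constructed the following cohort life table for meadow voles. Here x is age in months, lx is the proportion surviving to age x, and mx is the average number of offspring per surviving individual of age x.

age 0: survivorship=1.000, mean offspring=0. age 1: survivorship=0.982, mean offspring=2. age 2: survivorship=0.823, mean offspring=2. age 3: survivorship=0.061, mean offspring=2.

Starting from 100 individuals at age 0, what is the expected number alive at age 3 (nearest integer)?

Expected survivors = N0 · l_3 = 100 × 0.061 = 6.1 → 6

6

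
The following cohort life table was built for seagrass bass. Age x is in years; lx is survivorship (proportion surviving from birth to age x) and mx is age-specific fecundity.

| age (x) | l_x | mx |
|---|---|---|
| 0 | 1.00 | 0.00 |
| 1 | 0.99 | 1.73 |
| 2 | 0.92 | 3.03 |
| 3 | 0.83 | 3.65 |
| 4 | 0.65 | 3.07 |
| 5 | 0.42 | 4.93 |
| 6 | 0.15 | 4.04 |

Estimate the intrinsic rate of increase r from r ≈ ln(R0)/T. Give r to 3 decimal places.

R0 = Σ lx·mx = 0 + 1.7127 + 2.7876 + 3.0295 + 1.9955 + 2.0706 + 0.606 = 12.2019
Σ x·lx·mx = 38.3474; T = 38.3474/12.2019 = 3.14274…
r ≈ ln(R0)/T = ln(12.2019)/3.14274… = 0.79599… → 0.796

0.796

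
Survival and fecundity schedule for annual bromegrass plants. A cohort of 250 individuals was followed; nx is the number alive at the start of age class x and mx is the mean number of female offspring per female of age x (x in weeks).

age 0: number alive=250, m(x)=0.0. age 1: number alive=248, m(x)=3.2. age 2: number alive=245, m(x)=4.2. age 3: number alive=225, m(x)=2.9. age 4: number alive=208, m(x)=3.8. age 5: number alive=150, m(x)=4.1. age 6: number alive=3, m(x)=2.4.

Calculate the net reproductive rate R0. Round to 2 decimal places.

lx = nx/n0 = nx/250: 1, 0.992, 0.98, 0.9, 0.832, 0.6, 0.012
lx·mx by age: 0, 3.1744, 4.116, 2.61, 3.1616, 2.46, 0.0288
R0 = Σ lx·mx = 15.5508 → 15.55

15.55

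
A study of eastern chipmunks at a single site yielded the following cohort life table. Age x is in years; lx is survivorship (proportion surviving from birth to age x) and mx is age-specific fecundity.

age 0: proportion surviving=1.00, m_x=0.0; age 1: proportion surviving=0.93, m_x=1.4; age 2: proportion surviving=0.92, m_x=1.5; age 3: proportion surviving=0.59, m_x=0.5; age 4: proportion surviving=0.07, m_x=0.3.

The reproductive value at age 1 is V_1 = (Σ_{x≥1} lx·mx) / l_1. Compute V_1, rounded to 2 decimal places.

3.22

lx·mx for x ≥ 1: 1.302, 1.38, 0.295, 0.021 → sum = 2.998
V_1 = 2.998 / l_1 = 2.998 / 0.93 = 3.223656… → 3.22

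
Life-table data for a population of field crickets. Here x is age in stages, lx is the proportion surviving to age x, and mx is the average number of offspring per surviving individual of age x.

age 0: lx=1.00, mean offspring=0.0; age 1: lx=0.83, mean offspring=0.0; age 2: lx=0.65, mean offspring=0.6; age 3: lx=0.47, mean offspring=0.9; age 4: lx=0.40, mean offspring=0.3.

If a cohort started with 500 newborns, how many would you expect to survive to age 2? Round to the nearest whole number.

325

Expected survivors = N0 · l_2 = 500 × 0.65 = 325 → 325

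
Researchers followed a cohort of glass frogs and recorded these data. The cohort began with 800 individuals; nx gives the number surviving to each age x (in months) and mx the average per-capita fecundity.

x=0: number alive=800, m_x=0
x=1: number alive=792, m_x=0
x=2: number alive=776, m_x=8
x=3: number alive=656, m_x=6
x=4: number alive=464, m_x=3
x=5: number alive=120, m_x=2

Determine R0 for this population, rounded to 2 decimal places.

lx = nx/n0 = nx/800: 1, 0.99, 0.97, 0.82, 0.58, 0.15
lx·mx by age: 0, 0, 7.76, 4.92, 1.74, 0.3
R0 = Σ lx·mx = 14.72 → 14.72

14.72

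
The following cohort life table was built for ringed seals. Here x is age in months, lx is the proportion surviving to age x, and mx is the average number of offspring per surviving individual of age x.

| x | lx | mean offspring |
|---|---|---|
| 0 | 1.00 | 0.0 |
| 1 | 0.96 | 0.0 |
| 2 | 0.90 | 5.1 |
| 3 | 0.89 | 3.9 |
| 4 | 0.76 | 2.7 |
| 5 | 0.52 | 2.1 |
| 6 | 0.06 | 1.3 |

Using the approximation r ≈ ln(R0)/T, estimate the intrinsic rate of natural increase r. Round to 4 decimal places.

R0 = Σ lx·mx = 0 + 0 + 4.59 + 3.471 + 2.052 + 1.092 + 0.078 = 11.283
Σ x·lx·mx = 33.729; T = 33.729/11.283 = 2.98936…
r ≈ ln(R0)/T = ln(11.283)/2.98936… = 0.81064… → 0.8106

0.8106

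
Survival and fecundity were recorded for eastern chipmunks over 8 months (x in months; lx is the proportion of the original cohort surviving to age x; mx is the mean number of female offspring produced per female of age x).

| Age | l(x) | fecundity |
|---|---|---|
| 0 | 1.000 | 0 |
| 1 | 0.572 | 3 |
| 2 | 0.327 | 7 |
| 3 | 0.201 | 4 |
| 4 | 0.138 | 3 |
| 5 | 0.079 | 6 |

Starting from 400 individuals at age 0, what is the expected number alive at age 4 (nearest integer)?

Expected survivors = N0 · l_4 = 400 × 0.138 = 55.2 → 55

55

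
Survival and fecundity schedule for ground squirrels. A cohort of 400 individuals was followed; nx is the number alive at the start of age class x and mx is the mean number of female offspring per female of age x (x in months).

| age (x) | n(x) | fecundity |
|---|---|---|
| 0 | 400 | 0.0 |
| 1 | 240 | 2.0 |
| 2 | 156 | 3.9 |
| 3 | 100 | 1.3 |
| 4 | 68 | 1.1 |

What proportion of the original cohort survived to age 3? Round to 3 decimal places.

l_3 = n_3/n_0 = 100/400 = 0.25 → 0.250

0.250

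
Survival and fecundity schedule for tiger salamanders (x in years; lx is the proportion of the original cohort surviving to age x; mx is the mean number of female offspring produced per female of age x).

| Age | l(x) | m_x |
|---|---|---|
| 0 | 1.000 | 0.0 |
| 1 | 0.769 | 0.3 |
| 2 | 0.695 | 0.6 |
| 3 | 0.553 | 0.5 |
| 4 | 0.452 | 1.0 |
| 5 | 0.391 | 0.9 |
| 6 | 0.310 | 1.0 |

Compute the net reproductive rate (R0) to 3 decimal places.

2.038

lx·mx by age: 0, 0.2307, 0.417, 0.2765, 0.452, 0.3519, 0.31
R0 = Σ lx·mx = 2.0381 → 2.038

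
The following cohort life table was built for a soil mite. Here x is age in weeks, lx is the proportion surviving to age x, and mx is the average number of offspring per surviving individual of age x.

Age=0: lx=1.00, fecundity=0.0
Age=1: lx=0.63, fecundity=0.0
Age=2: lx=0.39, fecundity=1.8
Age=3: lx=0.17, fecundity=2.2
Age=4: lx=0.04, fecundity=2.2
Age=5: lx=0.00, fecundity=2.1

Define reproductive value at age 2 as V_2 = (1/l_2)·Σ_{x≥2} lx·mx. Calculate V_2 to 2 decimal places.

lx·mx for x ≥ 2: 0.702, 0.374, 0.088, 0 → sum = 1.164
V_2 = 1.164 / l_2 = 1.164 / 0.39 = 2.984615… → 2.98

2.98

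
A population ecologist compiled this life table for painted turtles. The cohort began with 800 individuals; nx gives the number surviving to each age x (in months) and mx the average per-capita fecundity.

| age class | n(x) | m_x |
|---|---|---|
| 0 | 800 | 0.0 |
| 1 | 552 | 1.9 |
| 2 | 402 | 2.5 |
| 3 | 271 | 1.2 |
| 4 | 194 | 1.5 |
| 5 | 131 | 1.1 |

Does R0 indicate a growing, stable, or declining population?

growing

lx = nx/n0 = nx/800: 1, 0.69, 0.5025, 0.33875, 0.2425, 0.16375
R0 = Σ lx·mx = 0 + 1.311 + 1.25625 + 0.4065 + 0.36375 + 0.180125 = 3.517625
R0 > 1, so the population is growing.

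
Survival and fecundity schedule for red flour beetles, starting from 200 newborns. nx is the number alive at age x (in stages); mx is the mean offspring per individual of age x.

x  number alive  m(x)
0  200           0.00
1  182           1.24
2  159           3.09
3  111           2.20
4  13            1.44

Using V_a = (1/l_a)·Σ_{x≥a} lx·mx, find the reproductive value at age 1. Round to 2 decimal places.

lx = nx/n0 = nx/200: 1, 0.91, 0.795, 0.555, 0.065
lx·mx for x ≥ 1: 1.1284, 2.45655, 1.221, 0.0936 → sum = 4.89955
V_1 = 4.89955 / l_1 = 4.89955 / 0.91 = 5.384121… → 5.38

5.38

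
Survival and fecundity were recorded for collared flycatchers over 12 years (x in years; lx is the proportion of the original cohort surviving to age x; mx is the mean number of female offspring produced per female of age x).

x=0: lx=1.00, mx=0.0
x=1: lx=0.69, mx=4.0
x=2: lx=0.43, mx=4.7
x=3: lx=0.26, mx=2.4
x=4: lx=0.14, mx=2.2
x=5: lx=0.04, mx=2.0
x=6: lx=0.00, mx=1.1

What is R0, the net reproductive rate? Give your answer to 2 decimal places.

5.79

lx·mx by age: 0, 2.76, 2.021, 0.624, 0.308, 0.08, 0
R0 = Σ lx·mx = 5.793 → 5.79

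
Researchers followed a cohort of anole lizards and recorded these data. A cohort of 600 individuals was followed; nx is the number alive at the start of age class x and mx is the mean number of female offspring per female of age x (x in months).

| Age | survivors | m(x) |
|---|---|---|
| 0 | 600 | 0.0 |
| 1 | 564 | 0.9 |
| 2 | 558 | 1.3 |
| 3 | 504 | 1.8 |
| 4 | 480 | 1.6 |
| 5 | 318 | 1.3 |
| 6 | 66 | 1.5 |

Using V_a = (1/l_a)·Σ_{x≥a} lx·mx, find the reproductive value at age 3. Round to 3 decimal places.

lx = nx/n0 = nx/600: 1, 0.94, 0.93, 0.84, 0.8, 0.53, 0.11
lx·mx for x ≥ 3: 1.512, 1.28, 0.689, 0.165 → sum = 3.646
V_3 = 3.646 / l_3 = 3.646 / 0.84 = 4.340476… → 4.340

4.340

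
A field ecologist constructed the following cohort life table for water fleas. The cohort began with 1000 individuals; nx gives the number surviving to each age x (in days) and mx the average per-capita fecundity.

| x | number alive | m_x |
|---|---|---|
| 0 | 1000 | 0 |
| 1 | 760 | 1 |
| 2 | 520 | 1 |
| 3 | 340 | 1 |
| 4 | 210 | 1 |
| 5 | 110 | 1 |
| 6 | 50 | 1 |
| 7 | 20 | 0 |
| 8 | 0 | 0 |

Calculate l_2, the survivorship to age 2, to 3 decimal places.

l_2 = n_2/n_0 = 520/1000 = 0.52 → 0.520

0.520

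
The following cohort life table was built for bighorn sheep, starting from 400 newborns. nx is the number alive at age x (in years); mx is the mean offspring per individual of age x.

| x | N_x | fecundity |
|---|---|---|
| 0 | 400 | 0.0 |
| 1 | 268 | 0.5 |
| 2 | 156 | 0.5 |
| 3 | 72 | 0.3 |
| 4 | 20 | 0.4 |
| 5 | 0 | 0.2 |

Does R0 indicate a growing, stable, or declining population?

declining

lx = nx/n0 = nx/400: 1, 0.67, 0.39, 0.18, 0.05, 0
R0 = Σ lx·mx = 0 + 0.335 + 0.195 + 0.054 + 0.02 + 0 = 0.604
R0 < 1, so the population is declining.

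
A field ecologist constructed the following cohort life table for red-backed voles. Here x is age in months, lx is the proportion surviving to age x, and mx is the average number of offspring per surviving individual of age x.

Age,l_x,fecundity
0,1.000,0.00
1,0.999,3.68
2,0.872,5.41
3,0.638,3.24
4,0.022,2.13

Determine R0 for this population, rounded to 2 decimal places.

lx·mx by age: 0, 3.67632, 4.71752, 2.06712, 0.04686
R0 = Σ lx·mx = 10.50782 → 10.51

10.51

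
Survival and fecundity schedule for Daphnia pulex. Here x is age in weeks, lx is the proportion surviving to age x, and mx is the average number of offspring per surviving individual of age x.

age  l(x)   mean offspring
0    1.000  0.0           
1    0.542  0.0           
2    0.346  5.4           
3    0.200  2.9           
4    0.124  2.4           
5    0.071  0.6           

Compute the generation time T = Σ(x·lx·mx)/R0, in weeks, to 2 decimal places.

lx·mx: 0, 0, 1.8684, 0.58, 0.2976, 0.0426 → R0 = 2.7886
x·lx·mx: 0, 0, 3.7368, 1.74, 1.1904, 0.213 → Σ = 6.8802
T = 6.8802 / 2.7886 = 2.46726… → 2.47

2.47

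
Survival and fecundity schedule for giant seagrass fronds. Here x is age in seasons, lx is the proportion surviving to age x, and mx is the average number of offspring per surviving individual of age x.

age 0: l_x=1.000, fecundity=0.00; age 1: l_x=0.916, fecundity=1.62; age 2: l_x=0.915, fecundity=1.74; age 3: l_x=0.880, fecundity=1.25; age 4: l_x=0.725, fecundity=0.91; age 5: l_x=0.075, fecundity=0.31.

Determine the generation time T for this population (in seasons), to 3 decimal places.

2.207

lx·mx: 0, 1.48392, 1.5921, 1.1, 0.65975, 0.02325 → R0 = 4.85902
x·lx·mx: 0, 1.48392, 3.1842, 3.3, 2.639, 0.11625 → Σ = 10.72337
T = 10.72337 / 4.85902 = 2.2069… → 2.207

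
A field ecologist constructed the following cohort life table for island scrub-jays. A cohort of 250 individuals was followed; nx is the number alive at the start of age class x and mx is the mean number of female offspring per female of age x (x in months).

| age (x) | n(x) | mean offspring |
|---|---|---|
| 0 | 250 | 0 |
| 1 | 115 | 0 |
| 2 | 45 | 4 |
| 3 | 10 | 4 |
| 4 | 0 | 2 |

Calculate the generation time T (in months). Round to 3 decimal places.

2.182

lx = nx/n0 = nx/250: 1, 0.46, 0.18, 0.04, 0
lx·mx: 0, 0, 0.72, 0.16, 0 → R0 = 0.88
x·lx·mx: 0, 0, 1.44, 0.48, 0 → Σ = 1.92
T = 1.92 / 0.88 = 2.181818… → 2.182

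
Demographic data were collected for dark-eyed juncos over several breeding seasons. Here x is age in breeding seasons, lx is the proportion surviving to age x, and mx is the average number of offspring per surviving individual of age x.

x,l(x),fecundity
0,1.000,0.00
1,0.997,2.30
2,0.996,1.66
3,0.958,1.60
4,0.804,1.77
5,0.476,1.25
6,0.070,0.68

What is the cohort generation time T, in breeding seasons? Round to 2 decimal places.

2.54

lx·mx: 0, 2.2931, 1.65336, 1.5328, 1.42308, 0.595, 0.0476 → R0 = 7.54494
x·lx·mx: 0, 2.2931, 3.30672, 4.5984, 5.69232, 2.975, 0.2856 → Σ = 19.15114
T = 19.15114 / 7.54494 = 2.538276… → 2.54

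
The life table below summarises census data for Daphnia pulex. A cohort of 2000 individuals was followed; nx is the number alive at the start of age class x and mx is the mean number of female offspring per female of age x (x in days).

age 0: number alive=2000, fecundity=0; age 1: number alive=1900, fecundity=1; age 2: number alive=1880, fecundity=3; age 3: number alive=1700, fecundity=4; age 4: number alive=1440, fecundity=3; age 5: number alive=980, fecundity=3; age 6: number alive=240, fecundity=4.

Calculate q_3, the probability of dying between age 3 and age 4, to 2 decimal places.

lx = nx/n0 = nx/2000: 1, 0.95, 0.94, 0.85, 0.72, 0.49, 0.12
q_3 = (l_3 − l_4) / l_3 = (0.85 − 0.72) / 0.85
     = 0.13 / 0.85 = 0.152941… → 0.15

0.15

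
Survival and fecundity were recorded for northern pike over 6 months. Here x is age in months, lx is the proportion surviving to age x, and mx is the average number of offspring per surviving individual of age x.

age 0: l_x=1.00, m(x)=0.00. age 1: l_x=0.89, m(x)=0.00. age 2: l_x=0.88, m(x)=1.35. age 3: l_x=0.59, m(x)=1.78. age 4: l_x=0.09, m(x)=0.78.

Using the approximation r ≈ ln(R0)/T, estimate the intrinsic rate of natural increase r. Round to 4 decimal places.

R0 = Σ lx·mx = 0 + 0 + 1.188 + 1.0502 + 0.0702 = 2.3084
Σ x·lx·mx = 5.8074; T = 5.8074/2.3084 = 2.51577…
r ≈ ln(R0)/T = ln(2.3084)/2.51577… = 0.332524… → 0.3325

0.3325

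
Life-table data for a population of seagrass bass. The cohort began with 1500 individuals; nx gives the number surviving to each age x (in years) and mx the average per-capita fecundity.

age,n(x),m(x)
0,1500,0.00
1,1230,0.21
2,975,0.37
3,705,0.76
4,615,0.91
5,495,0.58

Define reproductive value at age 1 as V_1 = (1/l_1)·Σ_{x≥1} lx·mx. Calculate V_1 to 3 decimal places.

1.627

lx = nx/n0 = nx/1500: 1, 0.82, 0.65, 0.47, 0.41, 0.33
lx·mx for x ≥ 1: 0.1722, 0.2405, 0.3572, 0.3731, 0.1914 → sum = 1.3344
V_1 = 1.3344 / l_1 = 1.3344 / 0.82 = 1.627317… → 1.627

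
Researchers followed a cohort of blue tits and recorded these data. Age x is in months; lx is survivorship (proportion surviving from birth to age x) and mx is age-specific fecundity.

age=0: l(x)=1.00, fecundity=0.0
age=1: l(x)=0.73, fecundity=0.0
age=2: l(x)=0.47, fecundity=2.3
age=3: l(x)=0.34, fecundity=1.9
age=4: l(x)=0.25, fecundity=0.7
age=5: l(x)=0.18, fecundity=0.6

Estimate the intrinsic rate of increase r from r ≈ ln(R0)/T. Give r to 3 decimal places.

R0 = Σ lx·mx = 0 + 0 + 1.081 + 0.646 + 0.175 + 0.108 = 2.01
Σ x·lx·mx = 5.34; T = 5.34/2.01 = 2.65672…
r ≈ ln(R0)/T = ln(2.01)/2.65672… = 0.26278… → 0.263

0.263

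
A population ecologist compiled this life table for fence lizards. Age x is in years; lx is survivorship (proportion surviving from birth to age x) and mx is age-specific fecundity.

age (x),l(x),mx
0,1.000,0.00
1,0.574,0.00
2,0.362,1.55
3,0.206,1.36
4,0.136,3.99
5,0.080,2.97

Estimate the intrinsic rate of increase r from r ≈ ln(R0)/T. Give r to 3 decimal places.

R0 = Σ lx·mx = 0 + 0 + 0.5611 + 0.28016 + 0.54264 + 0.2376 = 1.6215
Σ x·lx·mx = 5.32124; T = 5.32124/1.6215 = 3.28168…
r ≈ ln(R0)/T = ln(1.6215)/3.28168… = 0.14729… → 0.147

0.147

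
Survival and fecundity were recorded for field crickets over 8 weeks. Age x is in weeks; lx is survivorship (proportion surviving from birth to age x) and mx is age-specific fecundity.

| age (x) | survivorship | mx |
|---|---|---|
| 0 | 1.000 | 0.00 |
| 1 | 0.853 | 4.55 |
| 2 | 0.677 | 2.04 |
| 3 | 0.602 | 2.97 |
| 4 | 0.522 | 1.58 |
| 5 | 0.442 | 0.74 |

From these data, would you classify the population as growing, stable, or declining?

R0 = Σ lx·mx = 0 + 3.88115 + 1.38108 + 1.78794 + 0.82476 + 0.32708 = 8.20201
R0 > 1, so the population is growing.

growing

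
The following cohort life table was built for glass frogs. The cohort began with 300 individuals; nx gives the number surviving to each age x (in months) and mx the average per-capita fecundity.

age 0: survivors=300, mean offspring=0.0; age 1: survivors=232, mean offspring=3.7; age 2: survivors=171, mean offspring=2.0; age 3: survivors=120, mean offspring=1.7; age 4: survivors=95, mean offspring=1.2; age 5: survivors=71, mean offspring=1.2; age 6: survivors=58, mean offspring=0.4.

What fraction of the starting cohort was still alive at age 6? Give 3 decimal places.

l_6 = n_6/n_0 = 58/300 = 0.193333… → 0.193

0.193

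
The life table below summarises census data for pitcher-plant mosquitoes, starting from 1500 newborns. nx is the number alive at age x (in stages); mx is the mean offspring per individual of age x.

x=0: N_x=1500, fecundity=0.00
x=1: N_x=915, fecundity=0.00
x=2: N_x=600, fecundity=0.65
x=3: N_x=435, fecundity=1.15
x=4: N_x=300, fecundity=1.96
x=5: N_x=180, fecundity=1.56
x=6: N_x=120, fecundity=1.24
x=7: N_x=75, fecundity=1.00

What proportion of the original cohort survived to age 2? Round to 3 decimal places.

l_2 = n_2/n_0 = 600/1500 = 0.4 → 0.400

0.400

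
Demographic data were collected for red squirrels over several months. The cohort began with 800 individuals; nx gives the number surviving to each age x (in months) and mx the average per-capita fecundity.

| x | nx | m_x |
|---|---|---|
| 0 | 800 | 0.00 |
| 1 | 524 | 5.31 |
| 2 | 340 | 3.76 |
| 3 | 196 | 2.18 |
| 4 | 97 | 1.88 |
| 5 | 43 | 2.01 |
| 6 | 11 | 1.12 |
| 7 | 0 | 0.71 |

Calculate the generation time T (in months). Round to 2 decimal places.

lx = nx/n0 = nx/800: 1, 0.655, 0.425, 0.245, 0.12125, 0.05375, 0.01375, 0
lx·mx: 0, 3.47805, 1.598, 0.5341, 0.22795…, 0.108038…, 0.0154…, 0 → R0 = 5.961538…
x·lx·mx: 0, 3.47805, 3.196, 1.6023, 0.9118…, 0.540188…, 0.0924…, 0 → Σ = 9.820738…
T = 9.820738… / 5.961538… = 1.64735… → 1.65

1.65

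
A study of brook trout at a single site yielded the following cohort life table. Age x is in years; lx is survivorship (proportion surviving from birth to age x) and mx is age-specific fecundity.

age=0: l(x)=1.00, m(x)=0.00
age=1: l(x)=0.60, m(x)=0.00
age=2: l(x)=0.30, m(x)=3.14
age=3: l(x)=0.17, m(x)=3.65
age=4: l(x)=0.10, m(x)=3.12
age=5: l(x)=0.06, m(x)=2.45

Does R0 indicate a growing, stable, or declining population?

R0 = Σ lx·mx = 0 + 0 + 0.942 + 0.6205 + 0.312 + 0.147 = 2.0215
R0 > 1, so the population is growing.

growing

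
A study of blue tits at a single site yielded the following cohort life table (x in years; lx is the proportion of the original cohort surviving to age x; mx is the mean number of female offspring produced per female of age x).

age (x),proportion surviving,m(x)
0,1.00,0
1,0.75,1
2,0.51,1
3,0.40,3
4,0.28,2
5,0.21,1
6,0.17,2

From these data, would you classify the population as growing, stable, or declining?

growing

R0 = Σ lx·mx = 0 + 0.75 + 0.51 + 1.2 + 0.56 + 0.21 + 0.34 = 3.57
R0 > 1, so the population is growing.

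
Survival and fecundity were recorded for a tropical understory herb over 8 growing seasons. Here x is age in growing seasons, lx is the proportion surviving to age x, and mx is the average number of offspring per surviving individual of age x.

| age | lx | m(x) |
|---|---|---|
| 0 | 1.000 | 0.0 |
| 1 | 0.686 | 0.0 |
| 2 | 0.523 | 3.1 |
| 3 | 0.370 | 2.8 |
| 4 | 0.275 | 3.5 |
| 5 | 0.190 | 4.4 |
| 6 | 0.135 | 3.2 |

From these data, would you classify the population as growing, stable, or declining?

growing

R0 = Σ lx·mx = 0 + 0 + 1.6213 + 1.036 + 0.9625 + 0.836 + 0.432 = 4.8878
R0 > 1, so the population is growing.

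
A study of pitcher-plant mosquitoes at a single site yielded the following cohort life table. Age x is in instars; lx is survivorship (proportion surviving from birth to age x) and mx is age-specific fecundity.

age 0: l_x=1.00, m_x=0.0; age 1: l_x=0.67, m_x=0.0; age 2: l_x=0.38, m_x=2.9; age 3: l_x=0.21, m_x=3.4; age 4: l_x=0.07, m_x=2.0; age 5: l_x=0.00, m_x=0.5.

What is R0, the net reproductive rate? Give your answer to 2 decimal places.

lx·mx by age: 0, 0, 1.102, 0.714, 0.14, 0
R0 = Σ lx·mx = 1.956 → 1.96

1.96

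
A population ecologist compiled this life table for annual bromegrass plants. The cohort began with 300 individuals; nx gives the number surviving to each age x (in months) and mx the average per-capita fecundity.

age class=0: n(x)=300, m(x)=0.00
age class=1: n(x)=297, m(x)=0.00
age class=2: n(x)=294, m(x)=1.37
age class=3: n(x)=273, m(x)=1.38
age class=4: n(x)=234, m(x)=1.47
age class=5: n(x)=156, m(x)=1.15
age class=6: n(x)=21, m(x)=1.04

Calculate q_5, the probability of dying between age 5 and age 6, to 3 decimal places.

0.865

lx = nx/n0 = nx/300: 1, 0.99, 0.98, 0.91, 0.78, 0.52, 0.07
q_5 = (l_5 − l_6) / l_5 = (0.52 − 0.07) / 0.52
     = 0.45 / 0.52 = 0.865385… → 0.865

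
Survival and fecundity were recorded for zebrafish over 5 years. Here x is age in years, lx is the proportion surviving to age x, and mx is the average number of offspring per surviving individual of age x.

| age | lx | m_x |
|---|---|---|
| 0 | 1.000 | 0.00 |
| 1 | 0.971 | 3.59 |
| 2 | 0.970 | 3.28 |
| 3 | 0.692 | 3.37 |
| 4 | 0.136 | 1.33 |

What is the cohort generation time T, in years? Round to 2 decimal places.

lx·mx: 0, 3.48589, 3.1816, 2.33204, 0.18088 → R0 = 9.18041
x·lx·mx: 0, 3.48589, 6.3632, 6.99612, 0.72352 → Σ = 17.56873
T = 17.56873 / 9.18041 = 1.91372… → 1.91

1.91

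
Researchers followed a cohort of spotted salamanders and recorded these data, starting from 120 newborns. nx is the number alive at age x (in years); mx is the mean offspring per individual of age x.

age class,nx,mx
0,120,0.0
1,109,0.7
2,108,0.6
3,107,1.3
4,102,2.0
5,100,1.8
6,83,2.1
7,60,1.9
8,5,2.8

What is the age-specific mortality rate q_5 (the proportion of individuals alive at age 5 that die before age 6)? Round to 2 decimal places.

lx = nx/n0 = nx/120: 1, 0.90833…, 0.9, 0.89167…, 0.85, 0.83333…, 0.69167…, 0.5, 0.04167…
q_5 = (l_5 − l_6) / l_5 = (0.833333… − 0.691667…) / 0.833333…
     = 0.141667… / 0.833333… = 0.17… → 0.17

0.17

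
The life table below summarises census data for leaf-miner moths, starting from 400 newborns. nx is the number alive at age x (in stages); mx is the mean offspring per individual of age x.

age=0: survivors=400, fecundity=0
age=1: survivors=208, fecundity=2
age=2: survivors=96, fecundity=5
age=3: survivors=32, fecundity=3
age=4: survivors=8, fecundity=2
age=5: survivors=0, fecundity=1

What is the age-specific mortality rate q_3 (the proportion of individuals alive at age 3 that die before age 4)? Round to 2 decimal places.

0.75

lx = nx/n0 = nx/400: 1, 0.52, 0.24, 0.08, 0.02, 0
q_3 = (l_3 − l_4) / l_3 = (0.08 − 0.02) / 0.08
     = 0.06 / 0.08 = 0.75 → 0.75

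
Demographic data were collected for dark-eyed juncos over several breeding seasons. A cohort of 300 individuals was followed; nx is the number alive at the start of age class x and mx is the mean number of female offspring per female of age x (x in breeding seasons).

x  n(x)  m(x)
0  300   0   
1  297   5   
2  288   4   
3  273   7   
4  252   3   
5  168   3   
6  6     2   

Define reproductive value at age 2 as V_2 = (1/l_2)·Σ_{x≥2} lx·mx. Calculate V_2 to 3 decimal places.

15.052

lx = nx/n0 = nx/300: 1, 0.99, 0.96, 0.91, 0.84, 0.56, 0.02
lx·mx for x ≥ 2: 3.84, 6.37, 2.52, 1.68, 0.04 → sum = 14.45
V_2 = 14.45 / l_2 = 14.45 / 0.96 = 15.052083… → 15.052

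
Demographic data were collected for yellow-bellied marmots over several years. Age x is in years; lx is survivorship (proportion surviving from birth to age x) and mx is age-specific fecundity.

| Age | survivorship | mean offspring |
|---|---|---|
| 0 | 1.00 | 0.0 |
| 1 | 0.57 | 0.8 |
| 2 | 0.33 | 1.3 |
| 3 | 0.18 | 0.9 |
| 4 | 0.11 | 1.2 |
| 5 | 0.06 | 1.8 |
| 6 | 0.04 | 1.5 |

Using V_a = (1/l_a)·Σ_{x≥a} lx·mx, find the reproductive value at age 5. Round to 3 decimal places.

lx·mx for x ≥ 5: 0.108, 0.06 → sum = 0.168
V_5 = 0.168 / l_5 = 0.168 / 0.06 = 2.8 → 2.800

2.800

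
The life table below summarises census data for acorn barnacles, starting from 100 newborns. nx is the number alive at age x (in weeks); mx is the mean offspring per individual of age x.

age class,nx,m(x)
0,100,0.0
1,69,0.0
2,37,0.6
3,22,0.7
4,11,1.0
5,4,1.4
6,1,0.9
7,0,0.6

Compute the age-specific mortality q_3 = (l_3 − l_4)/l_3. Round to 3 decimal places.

0.500

lx = nx/n0 = nx/100: 1, 0.69, 0.37, 0.22, 0.11, 0.04, 0.01, 0
q_3 = (l_3 − l_4) / l_3 = (0.22 − 0.11) / 0.22
     = 0.11 / 0.22 = 0.5 → 0.500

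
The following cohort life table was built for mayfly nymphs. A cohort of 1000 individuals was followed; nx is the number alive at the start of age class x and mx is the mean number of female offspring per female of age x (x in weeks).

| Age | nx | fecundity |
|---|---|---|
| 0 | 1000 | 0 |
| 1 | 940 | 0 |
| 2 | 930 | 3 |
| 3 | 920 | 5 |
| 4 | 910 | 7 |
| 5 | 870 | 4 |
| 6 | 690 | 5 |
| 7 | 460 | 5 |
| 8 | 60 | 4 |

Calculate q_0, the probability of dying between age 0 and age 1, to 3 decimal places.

0.060

lx = nx/n0 = nx/1000: 1, 0.94, 0.93, 0.92, 0.91, 0.87, 0.69, 0.46, 0.06
q_0 = (l_0 − l_1) / l_0 = (1 − 0.94) / 1
     = 0.06 / 1 = 0.06 → 0.060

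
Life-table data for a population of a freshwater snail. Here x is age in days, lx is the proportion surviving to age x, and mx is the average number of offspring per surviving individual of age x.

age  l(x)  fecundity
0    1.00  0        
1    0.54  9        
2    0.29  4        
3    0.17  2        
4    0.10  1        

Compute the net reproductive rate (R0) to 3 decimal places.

lx·mx by age: 0, 4.86, 1.16, 0.34, 0.1
R0 = Σ lx·mx = 6.46 → 6.460

6.460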